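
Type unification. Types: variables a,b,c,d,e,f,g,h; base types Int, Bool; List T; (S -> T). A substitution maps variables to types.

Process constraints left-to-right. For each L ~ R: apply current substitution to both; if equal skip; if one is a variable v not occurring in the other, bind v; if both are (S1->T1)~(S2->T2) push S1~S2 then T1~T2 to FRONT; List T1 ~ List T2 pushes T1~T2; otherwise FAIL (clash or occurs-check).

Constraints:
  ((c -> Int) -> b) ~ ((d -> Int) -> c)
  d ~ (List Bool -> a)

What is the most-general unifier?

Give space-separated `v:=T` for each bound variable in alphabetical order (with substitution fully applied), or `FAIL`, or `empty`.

Answer: b:=(List Bool -> a) c:=(List Bool -> a) d:=(List Bool -> a)

Derivation:
step 1: unify ((c -> Int) -> b) ~ ((d -> Int) -> c)  [subst: {-} | 1 pending]
  -> decompose arrow: push (c -> Int)~(d -> Int), b~c
step 2: unify (c -> Int) ~ (d -> Int)  [subst: {-} | 2 pending]
  -> decompose arrow: push c~d, Int~Int
step 3: unify c ~ d  [subst: {-} | 3 pending]
  bind c := d
step 4: unify Int ~ Int  [subst: {c:=d} | 2 pending]
  -> identical, skip
step 5: unify b ~ d  [subst: {c:=d} | 1 pending]
  bind b := d
step 6: unify d ~ (List Bool -> a)  [subst: {c:=d, b:=d} | 0 pending]
  bind d := (List Bool -> a)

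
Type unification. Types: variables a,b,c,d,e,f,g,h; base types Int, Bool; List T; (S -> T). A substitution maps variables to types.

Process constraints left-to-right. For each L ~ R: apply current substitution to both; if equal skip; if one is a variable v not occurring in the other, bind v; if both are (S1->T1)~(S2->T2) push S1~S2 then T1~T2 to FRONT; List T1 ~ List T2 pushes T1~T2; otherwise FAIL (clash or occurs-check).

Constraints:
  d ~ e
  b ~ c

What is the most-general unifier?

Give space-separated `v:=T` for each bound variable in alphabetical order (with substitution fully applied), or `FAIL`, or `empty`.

step 1: unify d ~ e  [subst: {-} | 1 pending]
  bind d := e
step 2: unify b ~ c  [subst: {d:=e} | 0 pending]
  bind b := c

Answer: b:=c d:=e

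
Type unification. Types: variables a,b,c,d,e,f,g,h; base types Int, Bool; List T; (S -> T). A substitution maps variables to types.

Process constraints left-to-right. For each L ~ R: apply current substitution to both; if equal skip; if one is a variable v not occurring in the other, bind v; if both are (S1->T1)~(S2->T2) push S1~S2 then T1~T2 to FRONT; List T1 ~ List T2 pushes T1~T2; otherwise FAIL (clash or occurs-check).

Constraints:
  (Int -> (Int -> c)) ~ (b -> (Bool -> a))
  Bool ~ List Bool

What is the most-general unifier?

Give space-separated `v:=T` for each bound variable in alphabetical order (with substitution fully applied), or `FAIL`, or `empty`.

step 1: unify (Int -> (Int -> c)) ~ (b -> (Bool -> a))  [subst: {-} | 1 pending]
  -> decompose arrow: push Int~b, (Int -> c)~(Bool -> a)
step 2: unify Int ~ b  [subst: {-} | 2 pending]
  bind b := Int
step 3: unify (Int -> c) ~ (Bool -> a)  [subst: {b:=Int} | 1 pending]
  -> decompose arrow: push Int~Bool, c~a
step 4: unify Int ~ Bool  [subst: {b:=Int} | 2 pending]
  clash: Int vs Bool

Answer: FAIL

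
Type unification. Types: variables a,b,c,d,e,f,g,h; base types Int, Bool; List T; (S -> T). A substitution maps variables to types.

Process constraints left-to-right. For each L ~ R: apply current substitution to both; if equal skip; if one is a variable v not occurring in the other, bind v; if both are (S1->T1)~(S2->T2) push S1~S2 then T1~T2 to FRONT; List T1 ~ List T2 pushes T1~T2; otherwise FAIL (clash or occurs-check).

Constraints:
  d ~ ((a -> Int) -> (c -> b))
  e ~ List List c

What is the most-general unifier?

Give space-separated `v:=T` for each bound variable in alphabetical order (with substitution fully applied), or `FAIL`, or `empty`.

step 1: unify d ~ ((a -> Int) -> (c -> b))  [subst: {-} | 1 pending]
  bind d := ((a -> Int) -> (c -> b))
step 2: unify e ~ List List c  [subst: {d:=((a -> Int) -> (c -> b))} | 0 pending]
  bind e := List List c

Answer: d:=((a -> Int) -> (c -> b)) e:=List List c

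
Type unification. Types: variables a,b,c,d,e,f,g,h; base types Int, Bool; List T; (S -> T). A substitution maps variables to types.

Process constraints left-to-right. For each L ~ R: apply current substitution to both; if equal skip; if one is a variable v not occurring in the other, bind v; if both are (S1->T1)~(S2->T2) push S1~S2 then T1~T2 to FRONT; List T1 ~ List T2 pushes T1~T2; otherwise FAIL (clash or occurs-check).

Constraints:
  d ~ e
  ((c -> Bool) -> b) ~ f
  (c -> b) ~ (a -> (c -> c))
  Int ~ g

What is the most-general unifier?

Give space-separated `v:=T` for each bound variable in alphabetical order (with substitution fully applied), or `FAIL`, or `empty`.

step 1: unify d ~ e  [subst: {-} | 3 pending]
  bind d := e
step 2: unify ((c -> Bool) -> b) ~ f  [subst: {d:=e} | 2 pending]
  bind f := ((c -> Bool) -> b)
step 3: unify (c -> b) ~ (a -> (c -> c))  [subst: {d:=e, f:=((c -> Bool) -> b)} | 1 pending]
  -> decompose arrow: push c~a, b~(c -> c)
step 4: unify c ~ a  [subst: {d:=e, f:=((c -> Bool) -> b)} | 2 pending]
  bind c := a
step 5: unify b ~ (a -> a)  [subst: {d:=e, f:=((c -> Bool) -> b), c:=a} | 1 pending]
  bind b := (a -> a)
step 6: unify Int ~ g  [subst: {d:=e, f:=((c -> Bool) -> b), c:=a, b:=(a -> a)} | 0 pending]
  bind g := Int

Answer: b:=(a -> a) c:=a d:=e f:=((a -> Bool) -> (a -> a)) g:=Int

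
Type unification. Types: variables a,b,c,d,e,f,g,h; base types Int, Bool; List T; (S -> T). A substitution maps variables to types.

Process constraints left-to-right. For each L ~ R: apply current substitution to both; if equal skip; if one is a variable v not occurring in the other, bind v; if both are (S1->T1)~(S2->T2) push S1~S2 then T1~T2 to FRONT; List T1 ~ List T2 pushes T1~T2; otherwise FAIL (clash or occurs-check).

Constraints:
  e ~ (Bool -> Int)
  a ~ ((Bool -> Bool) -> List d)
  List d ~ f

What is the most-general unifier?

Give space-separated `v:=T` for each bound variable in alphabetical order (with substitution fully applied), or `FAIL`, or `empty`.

Answer: a:=((Bool -> Bool) -> List d) e:=(Bool -> Int) f:=List d

Derivation:
step 1: unify e ~ (Bool -> Int)  [subst: {-} | 2 pending]
  bind e := (Bool -> Int)
step 2: unify a ~ ((Bool -> Bool) -> List d)  [subst: {e:=(Bool -> Int)} | 1 pending]
  bind a := ((Bool -> Bool) -> List d)
step 3: unify List d ~ f  [subst: {e:=(Bool -> Int), a:=((Bool -> Bool) -> List d)} | 0 pending]
  bind f := List d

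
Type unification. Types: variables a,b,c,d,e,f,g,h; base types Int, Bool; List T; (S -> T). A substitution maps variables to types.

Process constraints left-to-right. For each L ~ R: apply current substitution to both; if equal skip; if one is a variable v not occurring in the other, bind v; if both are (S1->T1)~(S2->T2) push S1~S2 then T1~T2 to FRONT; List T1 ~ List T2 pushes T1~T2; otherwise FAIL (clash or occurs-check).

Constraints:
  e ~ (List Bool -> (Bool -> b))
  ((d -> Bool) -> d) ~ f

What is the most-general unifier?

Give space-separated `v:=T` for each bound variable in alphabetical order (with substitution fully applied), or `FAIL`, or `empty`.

Answer: e:=(List Bool -> (Bool -> b)) f:=((d -> Bool) -> d)

Derivation:
step 1: unify e ~ (List Bool -> (Bool -> b))  [subst: {-} | 1 pending]
  bind e := (List Bool -> (Bool -> b))
step 2: unify ((d -> Bool) -> d) ~ f  [subst: {e:=(List Bool -> (Bool -> b))} | 0 pending]
  bind f := ((d -> Bool) -> d)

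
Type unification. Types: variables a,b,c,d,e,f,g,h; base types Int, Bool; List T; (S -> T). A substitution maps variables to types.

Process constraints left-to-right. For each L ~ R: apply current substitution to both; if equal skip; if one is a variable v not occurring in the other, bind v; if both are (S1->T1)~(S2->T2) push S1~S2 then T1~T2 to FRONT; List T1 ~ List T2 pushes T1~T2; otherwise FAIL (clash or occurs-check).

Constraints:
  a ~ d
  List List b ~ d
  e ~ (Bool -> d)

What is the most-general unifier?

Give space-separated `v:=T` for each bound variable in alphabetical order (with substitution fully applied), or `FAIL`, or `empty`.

Answer: a:=List List b d:=List List b e:=(Bool -> List List b)

Derivation:
step 1: unify a ~ d  [subst: {-} | 2 pending]
  bind a := d
step 2: unify List List b ~ d  [subst: {a:=d} | 1 pending]
  bind d := List List b
step 3: unify e ~ (Bool -> List List b)  [subst: {a:=d, d:=List List b} | 0 pending]
  bind e := (Bool -> List List b)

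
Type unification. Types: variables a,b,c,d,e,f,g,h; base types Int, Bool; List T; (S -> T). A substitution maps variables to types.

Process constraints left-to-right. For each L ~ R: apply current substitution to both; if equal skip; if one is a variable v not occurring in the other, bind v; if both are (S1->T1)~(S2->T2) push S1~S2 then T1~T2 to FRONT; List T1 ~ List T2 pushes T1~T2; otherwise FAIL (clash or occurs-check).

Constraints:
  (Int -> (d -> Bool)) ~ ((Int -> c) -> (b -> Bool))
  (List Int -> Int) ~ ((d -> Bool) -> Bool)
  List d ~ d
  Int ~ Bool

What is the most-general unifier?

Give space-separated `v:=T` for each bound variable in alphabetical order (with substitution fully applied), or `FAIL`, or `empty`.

step 1: unify (Int -> (d -> Bool)) ~ ((Int -> c) -> (b -> Bool))  [subst: {-} | 3 pending]
  -> decompose arrow: push Int~(Int -> c), (d -> Bool)~(b -> Bool)
step 2: unify Int ~ (Int -> c)  [subst: {-} | 4 pending]
  clash: Int vs (Int -> c)

Answer: FAIL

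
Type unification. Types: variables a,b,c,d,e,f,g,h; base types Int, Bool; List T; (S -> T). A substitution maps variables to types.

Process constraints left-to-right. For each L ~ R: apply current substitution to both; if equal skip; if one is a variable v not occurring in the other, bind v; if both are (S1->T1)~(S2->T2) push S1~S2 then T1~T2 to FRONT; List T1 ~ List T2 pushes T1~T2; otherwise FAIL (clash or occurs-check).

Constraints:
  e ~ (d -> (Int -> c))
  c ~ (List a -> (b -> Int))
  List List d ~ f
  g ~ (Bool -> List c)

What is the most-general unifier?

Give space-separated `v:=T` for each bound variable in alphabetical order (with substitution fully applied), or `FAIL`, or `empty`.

step 1: unify e ~ (d -> (Int -> c))  [subst: {-} | 3 pending]
  bind e := (d -> (Int -> c))
step 2: unify c ~ (List a -> (b -> Int))  [subst: {e:=(d -> (Int -> c))} | 2 pending]
  bind c := (List a -> (b -> Int))
step 3: unify List List d ~ f  [subst: {e:=(d -> (Int -> c)), c:=(List a -> (b -> Int))} | 1 pending]
  bind f := List List d
step 4: unify g ~ (Bool -> List (List a -> (b -> Int)))  [subst: {e:=(d -> (Int -> c)), c:=(List a -> (b -> Int)), f:=List List d} | 0 pending]
  bind g := (Bool -> List (List a -> (b -> Int)))

Answer: c:=(List a -> (b -> Int)) e:=(d -> (Int -> (List a -> (b -> Int)))) f:=List List d g:=(Bool -> List (List a -> (b -> Int)))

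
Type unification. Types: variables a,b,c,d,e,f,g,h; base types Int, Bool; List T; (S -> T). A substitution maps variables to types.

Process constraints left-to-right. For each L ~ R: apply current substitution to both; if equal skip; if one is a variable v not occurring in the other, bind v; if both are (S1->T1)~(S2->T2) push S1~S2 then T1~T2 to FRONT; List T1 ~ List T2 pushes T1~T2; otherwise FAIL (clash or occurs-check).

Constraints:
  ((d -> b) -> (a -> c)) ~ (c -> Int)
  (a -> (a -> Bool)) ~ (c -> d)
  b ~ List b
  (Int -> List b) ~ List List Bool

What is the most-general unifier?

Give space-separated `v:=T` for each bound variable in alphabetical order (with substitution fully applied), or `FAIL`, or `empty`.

Answer: FAIL

Derivation:
step 1: unify ((d -> b) -> (a -> c)) ~ (c -> Int)  [subst: {-} | 3 pending]
  -> decompose arrow: push (d -> b)~c, (a -> c)~Int
step 2: unify (d -> b) ~ c  [subst: {-} | 4 pending]
  bind c := (d -> b)
step 3: unify (a -> (d -> b)) ~ Int  [subst: {c:=(d -> b)} | 3 pending]
  clash: (a -> (d -> b)) vs Int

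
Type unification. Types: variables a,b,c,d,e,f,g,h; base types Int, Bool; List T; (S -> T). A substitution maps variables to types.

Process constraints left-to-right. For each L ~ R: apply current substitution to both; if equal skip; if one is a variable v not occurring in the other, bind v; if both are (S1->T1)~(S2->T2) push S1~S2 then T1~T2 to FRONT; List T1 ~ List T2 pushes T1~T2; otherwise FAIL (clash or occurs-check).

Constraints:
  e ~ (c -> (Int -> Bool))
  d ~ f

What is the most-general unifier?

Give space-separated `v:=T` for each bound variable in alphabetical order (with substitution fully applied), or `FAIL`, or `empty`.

step 1: unify e ~ (c -> (Int -> Bool))  [subst: {-} | 1 pending]
  bind e := (c -> (Int -> Bool))
step 2: unify d ~ f  [subst: {e:=(c -> (Int -> Bool))} | 0 pending]
  bind d := f

Answer: d:=f e:=(c -> (Int -> Bool))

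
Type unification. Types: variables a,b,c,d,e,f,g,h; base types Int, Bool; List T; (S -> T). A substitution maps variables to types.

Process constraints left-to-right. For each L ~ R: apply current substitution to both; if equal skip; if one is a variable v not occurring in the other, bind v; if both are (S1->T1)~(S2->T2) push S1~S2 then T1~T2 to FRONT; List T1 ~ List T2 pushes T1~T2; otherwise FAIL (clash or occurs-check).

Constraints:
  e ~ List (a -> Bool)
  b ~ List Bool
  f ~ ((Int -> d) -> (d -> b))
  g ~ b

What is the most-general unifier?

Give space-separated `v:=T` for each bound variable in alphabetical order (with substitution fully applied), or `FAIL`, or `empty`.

Answer: b:=List Bool e:=List (a -> Bool) f:=((Int -> d) -> (d -> List Bool)) g:=List Bool

Derivation:
step 1: unify e ~ List (a -> Bool)  [subst: {-} | 3 pending]
  bind e := List (a -> Bool)
step 2: unify b ~ List Bool  [subst: {e:=List (a -> Bool)} | 2 pending]
  bind b := List Bool
step 3: unify f ~ ((Int -> d) -> (d -> List Bool))  [subst: {e:=List (a -> Bool), b:=List Bool} | 1 pending]
  bind f := ((Int -> d) -> (d -> List Bool))
step 4: unify g ~ List Bool  [subst: {e:=List (a -> Bool), b:=List Bool, f:=((Int -> d) -> (d -> List Bool))} | 0 pending]
  bind g := List Bool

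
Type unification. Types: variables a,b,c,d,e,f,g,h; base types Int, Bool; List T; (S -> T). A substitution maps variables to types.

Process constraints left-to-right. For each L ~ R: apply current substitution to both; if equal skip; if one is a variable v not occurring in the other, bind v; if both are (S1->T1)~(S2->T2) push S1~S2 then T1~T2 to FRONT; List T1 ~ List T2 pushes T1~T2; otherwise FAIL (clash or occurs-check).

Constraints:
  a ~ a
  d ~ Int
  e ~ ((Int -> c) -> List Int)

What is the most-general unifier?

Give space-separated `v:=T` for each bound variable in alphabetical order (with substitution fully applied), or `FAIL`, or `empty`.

Answer: d:=Int e:=((Int -> c) -> List Int)

Derivation:
step 1: unify a ~ a  [subst: {-} | 2 pending]
  -> identical, skip
step 2: unify d ~ Int  [subst: {-} | 1 pending]
  bind d := Int
step 3: unify e ~ ((Int -> c) -> List Int)  [subst: {d:=Int} | 0 pending]
  bind e := ((Int -> c) -> List Int)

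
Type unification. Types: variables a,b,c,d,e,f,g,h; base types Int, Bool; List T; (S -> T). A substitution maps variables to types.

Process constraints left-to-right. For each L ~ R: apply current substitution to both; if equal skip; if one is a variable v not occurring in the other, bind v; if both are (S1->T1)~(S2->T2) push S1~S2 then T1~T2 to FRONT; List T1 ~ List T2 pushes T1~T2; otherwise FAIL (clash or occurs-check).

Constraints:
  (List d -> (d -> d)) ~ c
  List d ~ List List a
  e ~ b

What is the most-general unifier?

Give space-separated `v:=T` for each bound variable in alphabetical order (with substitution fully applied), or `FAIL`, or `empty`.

Answer: c:=(List List a -> (List a -> List a)) d:=List a e:=b

Derivation:
step 1: unify (List d -> (d -> d)) ~ c  [subst: {-} | 2 pending]
  bind c := (List d -> (d -> d))
step 2: unify List d ~ List List a  [subst: {c:=(List d -> (d -> d))} | 1 pending]
  -> decompose List: push d~List a
step 3: unify d ~ List a  [subst: {c:=(List d -> (d -> d))} | 1 pending]
  bind d := List a
step 4: unify e ~ b  [subst: {c:=(List d -> (d -> d)), d:=List a} | 0 pending]
  bind e := b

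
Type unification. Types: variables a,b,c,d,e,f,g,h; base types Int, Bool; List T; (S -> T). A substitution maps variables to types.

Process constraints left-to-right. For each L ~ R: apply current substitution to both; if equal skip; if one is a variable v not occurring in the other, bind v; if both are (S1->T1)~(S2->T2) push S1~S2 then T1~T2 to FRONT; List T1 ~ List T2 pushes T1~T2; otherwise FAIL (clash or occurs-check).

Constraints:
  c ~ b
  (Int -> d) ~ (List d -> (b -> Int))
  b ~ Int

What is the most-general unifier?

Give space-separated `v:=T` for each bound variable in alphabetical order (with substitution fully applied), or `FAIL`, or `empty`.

Answer: FAIL

Derivation:
step 1: unify c ~ b  [subst: {-} | 2 pending]
  bind c := b
step 2: unify (Int -> d) ~ (List d -> (b -> Int))  [subst: {c:=b} | 1 pending]
  -> decompose arrow: push Int~List d, d~(b -> Int)
step 3: unify Int ~ List d  [subst: {c:=b} | 2 pending]
  clash: Int vs List d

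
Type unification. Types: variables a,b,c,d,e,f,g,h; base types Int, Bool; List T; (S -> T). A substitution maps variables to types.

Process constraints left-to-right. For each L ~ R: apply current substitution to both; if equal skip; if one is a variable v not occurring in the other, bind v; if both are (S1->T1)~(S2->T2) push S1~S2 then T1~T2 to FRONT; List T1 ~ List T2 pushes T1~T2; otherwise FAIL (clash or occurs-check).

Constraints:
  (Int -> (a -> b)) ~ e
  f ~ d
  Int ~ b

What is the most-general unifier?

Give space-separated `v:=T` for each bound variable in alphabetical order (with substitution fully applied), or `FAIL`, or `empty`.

Answer: b:=Int e:=(Int -> (a -> Int)) f:=d

Derivation:
step 1: unify (Int -> (a -> b)) ~ e  [subst: {-} | 2 pending]
  bind e := (Int -> (a -> b))
step 2: unify f ~ d  [subst: {e:=(Int -> (a -> b))} | 1 pending]
  bind f := d
step 3: unify Int ~ b  [subst: {e:=(Int -> (a -> b)), f:=d} | 0 pending]
  bind b := Int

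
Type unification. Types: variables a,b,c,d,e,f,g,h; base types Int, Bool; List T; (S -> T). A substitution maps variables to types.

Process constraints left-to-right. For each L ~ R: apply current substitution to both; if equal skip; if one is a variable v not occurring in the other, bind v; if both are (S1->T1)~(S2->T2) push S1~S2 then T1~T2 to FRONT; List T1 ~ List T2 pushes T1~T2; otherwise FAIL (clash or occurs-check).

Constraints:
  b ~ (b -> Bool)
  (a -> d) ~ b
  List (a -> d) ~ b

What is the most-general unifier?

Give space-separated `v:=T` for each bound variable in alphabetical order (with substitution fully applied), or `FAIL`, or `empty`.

step 1: unify b ~ (b -> Bool)  [subst: {-} | 2 pending]
  occurs-check fail: b in (b -> Bool)

Answer: FAIL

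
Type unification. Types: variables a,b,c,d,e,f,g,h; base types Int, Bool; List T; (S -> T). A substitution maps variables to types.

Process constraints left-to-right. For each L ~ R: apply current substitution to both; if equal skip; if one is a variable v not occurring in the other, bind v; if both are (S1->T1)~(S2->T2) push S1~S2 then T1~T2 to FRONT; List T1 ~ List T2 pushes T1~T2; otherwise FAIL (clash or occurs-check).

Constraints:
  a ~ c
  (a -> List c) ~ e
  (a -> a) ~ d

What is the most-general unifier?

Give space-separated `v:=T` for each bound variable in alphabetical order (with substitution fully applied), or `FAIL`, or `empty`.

Answer: a:=c d:=(c -> c) e:=(c -> List c)

Derivation:
step 1: unify a ~ c  [subst: {-} | 2 pending]
  bind a := c
step 2: unify (c -> List c) ~ e  [subst: {a:=c} | 1 pending]
  bind e := (c -> List c)
step 3: unify (c -> c) ~ d  [subst: {a:=c, e:=(c -> List c)} | 0 pending]
  bind d := (c -> c)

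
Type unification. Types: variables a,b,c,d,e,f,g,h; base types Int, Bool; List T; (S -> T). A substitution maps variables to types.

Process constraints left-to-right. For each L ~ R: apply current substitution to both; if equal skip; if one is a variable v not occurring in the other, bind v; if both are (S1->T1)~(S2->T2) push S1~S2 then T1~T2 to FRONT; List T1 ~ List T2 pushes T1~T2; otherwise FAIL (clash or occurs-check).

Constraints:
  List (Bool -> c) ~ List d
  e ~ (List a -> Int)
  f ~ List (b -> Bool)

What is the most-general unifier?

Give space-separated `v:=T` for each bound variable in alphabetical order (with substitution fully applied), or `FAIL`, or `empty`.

step 1: unify List (Bool -> c) ~ List d  [subst: {-} | 2 pending]
  -> decompose List: push (Bool -> c)~d
step 2: unify (Bool -> c) ~ d  [subst: {-} | 2 pending]
  bind d := (Bool -> c)
step 3: unify e ~ (List a -> Int)  [subst: {d:=(Bool -> c)} | 1 pending]
  bind e := (List a -> Int)
step 4: unify f ~ List (b -> Bool)  [subst: {d:=(Bool -> c), e:=(List a -> Int)} | 0 pending]
  bind f := List (b -> Bool)

Answer: d:=(Bool -> c) e:=(List a -> Int) f:=List (b -> Bool)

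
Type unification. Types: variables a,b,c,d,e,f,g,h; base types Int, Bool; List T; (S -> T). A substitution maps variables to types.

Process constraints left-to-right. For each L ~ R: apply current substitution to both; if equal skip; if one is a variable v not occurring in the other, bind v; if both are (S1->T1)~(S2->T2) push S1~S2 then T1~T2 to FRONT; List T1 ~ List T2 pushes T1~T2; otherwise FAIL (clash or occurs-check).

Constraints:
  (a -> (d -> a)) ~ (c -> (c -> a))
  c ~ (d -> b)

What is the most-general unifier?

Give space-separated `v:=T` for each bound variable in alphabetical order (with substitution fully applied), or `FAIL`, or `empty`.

Answer: FAIL

Derivation:
step 1: unify (a -> (d -> a)) ~ (c -> (c -> a))  [subst: {-} | 1 pending]
  -> decompose arrow: push a~c, (d -> a)~(c -> a)
step 2: unify a ~ c  [subst: {-} | 2 pending]
  bind a := c
step 3: unify (d -> c) ~ (c -> c)  [subst: {a:=c} | 1 pending]
  -> decompose arrow: push d~c, c~c
step 4: unify d ~ c  [subst: {a:=c} | 2 pending]
  bind d := c
step 5: unify c ~ c  [subst: {a:=c, d:=c} | 1 pending]
  -> identical, skip
step 6: unify c ~ (c -> b)  [subst: {a:=c, d:=c} | 0 pending]
  occurs-check fail: c in (c -> b)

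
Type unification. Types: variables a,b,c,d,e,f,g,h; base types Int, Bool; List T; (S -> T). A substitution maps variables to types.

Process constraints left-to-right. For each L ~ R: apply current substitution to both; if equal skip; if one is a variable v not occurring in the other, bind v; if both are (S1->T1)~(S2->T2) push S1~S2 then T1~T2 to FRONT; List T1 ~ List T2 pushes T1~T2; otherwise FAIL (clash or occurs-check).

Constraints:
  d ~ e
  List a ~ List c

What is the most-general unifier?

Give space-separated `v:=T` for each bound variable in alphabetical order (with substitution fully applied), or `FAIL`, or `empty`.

Answer: a:=c d:=e

Derivation:
step 1: unify d ~ e  [subst: {-} | 1 pending]
  bind d := e
step 2: unify List a ~ List c  [subst: {d:=e} | 0 pending]
  -> decompose List: push a~c
step 3: unify a ~ c  [subst: {d:=e} | 0 pending]
  bind a := c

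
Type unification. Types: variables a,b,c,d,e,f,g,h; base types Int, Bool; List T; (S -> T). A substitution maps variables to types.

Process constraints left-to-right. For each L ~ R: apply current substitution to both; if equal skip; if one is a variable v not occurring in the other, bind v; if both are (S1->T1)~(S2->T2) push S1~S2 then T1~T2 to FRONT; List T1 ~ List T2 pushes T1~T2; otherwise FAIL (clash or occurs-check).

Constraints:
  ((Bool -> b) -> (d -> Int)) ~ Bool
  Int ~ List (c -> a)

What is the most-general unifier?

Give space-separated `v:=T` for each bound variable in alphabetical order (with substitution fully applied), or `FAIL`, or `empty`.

Answer: FAIL

Derivation:
step 1: unify ((Bool -> b) -> (d -> Int)) ~ Bool  [subst: {-} | 1 pending]
  clash: ((Bool -> b) -> (d -> Int)) vs Bool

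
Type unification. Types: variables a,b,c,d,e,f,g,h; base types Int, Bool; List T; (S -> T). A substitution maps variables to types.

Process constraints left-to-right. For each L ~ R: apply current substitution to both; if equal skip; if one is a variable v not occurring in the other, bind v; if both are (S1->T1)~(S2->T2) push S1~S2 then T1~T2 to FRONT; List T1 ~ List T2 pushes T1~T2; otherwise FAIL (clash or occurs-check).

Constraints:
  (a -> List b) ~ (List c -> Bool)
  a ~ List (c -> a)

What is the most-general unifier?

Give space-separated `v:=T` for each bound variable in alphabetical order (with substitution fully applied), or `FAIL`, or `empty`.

step 1: unify (a -> List b) ~ (List c -> Bool)  [subst: {-} | 1 pending]
  -> decompose arrow: push a~List c, List b~Bool
step 2: unify a ~ List c  [subst: {-} | 2 pending]
  bind a := List c
step 3: unify List b ~ Bool  [subst: {a:=List c} | 1 pending]
  clash: List b vs Bool

Answer: FAIL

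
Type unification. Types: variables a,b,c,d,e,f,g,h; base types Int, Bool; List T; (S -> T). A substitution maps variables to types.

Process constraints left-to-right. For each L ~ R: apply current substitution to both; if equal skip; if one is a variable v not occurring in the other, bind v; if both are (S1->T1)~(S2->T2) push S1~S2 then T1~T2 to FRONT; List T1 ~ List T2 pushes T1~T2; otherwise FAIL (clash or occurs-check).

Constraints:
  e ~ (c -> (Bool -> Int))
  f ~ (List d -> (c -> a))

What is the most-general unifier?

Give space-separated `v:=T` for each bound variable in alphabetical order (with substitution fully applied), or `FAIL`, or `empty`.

Answer: e:=(c -> (Bool -> Int)) f:=(List d -> (c -> a))

Derivation:
step 1: unify e ~ (c -> (Bool -> Int))  [subst: {-} | 1 pending]
  bind e := (c -> (Bool -> Int))
step 2: unify f ~ (List d -> (c -> a))  [subst: {e:=(c -> (Bool -> Int))} | 0 pending]
  bind f := (List d -> (c -> a))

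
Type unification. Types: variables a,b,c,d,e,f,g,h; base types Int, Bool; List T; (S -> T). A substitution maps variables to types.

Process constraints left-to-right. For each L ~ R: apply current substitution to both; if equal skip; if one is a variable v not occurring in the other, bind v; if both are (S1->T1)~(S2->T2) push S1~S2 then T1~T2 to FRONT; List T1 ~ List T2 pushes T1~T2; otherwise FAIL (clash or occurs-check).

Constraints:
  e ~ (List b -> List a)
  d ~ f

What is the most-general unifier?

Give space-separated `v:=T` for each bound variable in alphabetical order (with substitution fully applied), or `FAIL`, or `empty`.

Answer: d:=f e:=(List b -> List a)

Derivation:
step 1: unify e ~ (List b -> List a)  [subst: {-} | 1 pending]
  bind e := (List b -> List a)
step 2: unify d ~ f  [subst: {e:=(List b -> List a)} | 0 pending]
  bind d := f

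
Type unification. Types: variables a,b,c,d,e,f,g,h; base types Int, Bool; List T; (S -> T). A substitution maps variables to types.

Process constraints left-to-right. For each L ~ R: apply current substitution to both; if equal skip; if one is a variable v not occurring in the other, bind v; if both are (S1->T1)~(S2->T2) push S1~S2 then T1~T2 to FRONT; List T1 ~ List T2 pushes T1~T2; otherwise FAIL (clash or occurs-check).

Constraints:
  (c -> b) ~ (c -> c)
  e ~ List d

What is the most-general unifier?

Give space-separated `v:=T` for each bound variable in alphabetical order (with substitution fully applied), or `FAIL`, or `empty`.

Answer: b:=c e:=List d

Derivation:
step 1: unify (c -> b) ~ (c -> c)  [subst: {-} | 1 pending]
  -> decompose arrow: push c~c, b~c
step 2: unify c ~ c  [subst: {-} | 2 pending]
  -> identical, skip
step 3: unify b ~ c  [subst: {-} | 1 pending]
  bind b := c
step 4: unify e ~ List d  [subst: {b:=c} | 0 pending]
  bind e := List d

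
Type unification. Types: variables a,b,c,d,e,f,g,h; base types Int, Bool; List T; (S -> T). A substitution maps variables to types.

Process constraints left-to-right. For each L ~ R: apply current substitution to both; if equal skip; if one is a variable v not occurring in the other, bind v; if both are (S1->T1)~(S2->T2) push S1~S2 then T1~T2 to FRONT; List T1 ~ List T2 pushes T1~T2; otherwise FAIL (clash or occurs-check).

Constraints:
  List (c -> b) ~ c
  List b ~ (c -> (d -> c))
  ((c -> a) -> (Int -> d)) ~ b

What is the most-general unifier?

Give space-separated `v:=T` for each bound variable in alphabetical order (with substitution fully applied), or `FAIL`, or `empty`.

Answer: FAIL

Derivation:
step 1: unify List (c -> b) ~ c  [subst: {-} | 2 pending]
  occurs-check fail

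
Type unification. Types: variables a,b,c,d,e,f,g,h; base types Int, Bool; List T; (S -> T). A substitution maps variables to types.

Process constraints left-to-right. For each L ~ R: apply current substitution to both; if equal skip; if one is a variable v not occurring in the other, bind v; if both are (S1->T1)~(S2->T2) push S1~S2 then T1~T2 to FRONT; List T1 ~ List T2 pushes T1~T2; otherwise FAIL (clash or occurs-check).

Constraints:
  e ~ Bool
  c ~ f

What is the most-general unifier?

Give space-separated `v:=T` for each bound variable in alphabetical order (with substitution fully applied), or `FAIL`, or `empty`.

step 1: unify e ~ Bool  [subst: {-} | 1 pending]
  bind e := Bool
step 2: unify c ~ f  [subst: {e:=Bool} | 0 pending]
  bind c := f

Answer: c:=f e:=Bool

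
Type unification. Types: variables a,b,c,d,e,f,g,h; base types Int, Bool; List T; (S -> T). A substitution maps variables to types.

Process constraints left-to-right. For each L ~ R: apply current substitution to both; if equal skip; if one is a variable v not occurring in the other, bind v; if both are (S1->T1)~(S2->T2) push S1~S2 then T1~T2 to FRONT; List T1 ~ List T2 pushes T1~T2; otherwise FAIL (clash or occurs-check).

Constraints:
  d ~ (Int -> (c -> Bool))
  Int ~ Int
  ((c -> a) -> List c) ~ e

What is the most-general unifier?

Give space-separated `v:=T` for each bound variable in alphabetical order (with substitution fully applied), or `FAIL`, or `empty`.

step 1: unify d ~ (Int -> (c -> Bool))  [subst: {-} | 2 pending]
  bind d := (Int -> (c -> Bool))
step 2: unify Int ~ Int  [subst: {d:=(Int -> (c -> Bool))} | 1 pending]
  -> identical, skip
step 3: unify ((c -> a) -> List c) ~ e  [subst: {d:=(Int -> (c -> Bool))} | 0 pending]
  bind e := ((c -> a) -> List c)

Answer: d:=(Int -> (c -> Bool)) e:=((c -> a) -> List c)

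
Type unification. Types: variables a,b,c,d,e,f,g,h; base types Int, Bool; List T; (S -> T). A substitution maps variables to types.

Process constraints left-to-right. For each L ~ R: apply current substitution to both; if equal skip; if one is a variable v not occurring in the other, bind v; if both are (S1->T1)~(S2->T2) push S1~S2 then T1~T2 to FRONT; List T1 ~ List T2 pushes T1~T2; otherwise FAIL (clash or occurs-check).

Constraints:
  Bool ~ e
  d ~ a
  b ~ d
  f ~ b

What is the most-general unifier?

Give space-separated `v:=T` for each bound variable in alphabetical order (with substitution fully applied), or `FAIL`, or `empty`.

Answer: b:=a d:=a e:=Bool f:=a

Derivation:
step 1: unify Bool ~ e  [subst: {-} | 3 pending]
  bind e := Bool
step 2: unify d ~ a  [subst: {e:=Bool} | 2 pending]
  bind d := a
step 3: unify b ~ a  [subst: {e:=Bool, d:=a} | 1 pending]
  bind b := a
step 4: unify f ~ a  [subst: {e:=Bool, d:=a, b:=a} | 0 pending]
  bind f := a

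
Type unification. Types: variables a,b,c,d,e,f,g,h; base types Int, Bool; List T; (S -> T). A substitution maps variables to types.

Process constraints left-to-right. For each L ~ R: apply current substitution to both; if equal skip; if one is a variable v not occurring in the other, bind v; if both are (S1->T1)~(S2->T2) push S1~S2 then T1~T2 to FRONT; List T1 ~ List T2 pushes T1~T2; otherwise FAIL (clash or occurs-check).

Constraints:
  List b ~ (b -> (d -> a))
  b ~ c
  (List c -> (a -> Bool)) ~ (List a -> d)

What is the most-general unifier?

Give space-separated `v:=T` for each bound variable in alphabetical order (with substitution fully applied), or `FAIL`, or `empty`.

step 1: unify List b ~ (b -> (d -> a))  [subst: {-} | 2 pending]
  clash: List b vs (b -> (d -> a))

Answer: FAIL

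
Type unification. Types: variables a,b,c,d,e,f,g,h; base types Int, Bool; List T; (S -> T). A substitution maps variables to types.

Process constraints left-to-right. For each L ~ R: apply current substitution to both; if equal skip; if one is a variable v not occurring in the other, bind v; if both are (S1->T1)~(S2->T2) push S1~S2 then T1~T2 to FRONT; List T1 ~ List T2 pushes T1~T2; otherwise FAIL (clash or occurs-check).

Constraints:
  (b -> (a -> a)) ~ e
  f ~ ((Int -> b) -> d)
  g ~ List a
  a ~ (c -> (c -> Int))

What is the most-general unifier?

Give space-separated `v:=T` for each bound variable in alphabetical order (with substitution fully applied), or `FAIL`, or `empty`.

Answer: a:=(c -> (c -> Int)) e:=(b -> ((c -> (c -> Int)) -> (c -> (c -> Int)))) f:=((Int -> b) -> d) g:=List (c -> (c -> Int))

Derivation:
step 1: unify (b -> (a -> a)) ~ e  [subst: {-} | 3 pending]
  bind e := (b -> (a -> a))
step 2: unify f ~ ((Int -> b) -> d)  [subst: {e:=(b -> (a -> a))} | 2 pending]
  bind f := ((Int -> b) -> d)
step 3: unify g ~ List a  [subst: {e:=(b -> (a -> a)), f:=((Int -> b) -> d)} | 1 pending]
  bind g := List a
step 4: unify a ~ (c -> (c -> Int))  [subst: {e:=(b -> (a -> a)), f:=((Int -> b) -> d), g:=List a} | 0 pending]
  bind a := (c -> (c -> Int))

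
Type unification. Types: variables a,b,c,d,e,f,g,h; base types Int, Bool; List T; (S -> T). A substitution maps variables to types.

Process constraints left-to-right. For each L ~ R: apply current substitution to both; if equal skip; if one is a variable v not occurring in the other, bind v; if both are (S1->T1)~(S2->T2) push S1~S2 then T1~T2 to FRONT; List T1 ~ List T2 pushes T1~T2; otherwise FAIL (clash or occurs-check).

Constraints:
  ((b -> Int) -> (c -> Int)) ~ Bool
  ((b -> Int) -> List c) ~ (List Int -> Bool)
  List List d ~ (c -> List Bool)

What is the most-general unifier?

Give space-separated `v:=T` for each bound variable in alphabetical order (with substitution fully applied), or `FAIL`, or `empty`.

step 1: unify ((b -> Int) -> (c -> Int)) ~ Bool  [subst: {-} | 2 pending]
  clash: ((b -> Int) -> (c -> Int)) vs Bool

Answer: FAIL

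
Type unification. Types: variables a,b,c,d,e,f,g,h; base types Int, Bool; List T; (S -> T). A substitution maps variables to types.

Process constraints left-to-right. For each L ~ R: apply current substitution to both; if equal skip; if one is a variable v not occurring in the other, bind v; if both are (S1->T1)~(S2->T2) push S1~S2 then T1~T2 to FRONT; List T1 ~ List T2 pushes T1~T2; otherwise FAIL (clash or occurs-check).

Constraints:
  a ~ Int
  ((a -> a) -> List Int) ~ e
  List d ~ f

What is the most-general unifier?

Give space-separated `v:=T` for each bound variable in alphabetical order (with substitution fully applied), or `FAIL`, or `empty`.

step 1: unify a ~ Int  [subst: {-} | 2 pending]
  bind a := Int
step 2: unify ((Int -> Int) -> List Int) ~ e  [subst: {a:=Int} | 1 pending]
  bind e := ((Int -> Int) -> List Int)
step 3: unify List d ~ f  [subst: {a:=Int, e:=((Int -> Int) -> List Int)} | 0 pending]
  bind f := List d

Answer: a:=Int e:=((Int -> Int) -> List Int) f:=List d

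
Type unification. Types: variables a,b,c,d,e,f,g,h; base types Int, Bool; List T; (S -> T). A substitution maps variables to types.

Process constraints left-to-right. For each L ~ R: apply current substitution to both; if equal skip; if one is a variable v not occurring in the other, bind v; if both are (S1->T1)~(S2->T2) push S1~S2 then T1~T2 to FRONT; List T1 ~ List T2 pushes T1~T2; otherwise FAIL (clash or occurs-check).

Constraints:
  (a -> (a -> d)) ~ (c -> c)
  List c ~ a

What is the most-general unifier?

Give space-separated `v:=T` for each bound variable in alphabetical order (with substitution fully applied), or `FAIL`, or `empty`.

step 1: unify (a -> (a -> d)) ~ (c -> c)  [subst: {-} | 1 pending]
  -> decompose arrow: push a~c, (a -> d)~c
step 2: unify a ~ c  [subst: {-} | 2 pending]
  bind a := c
step 3: unify (c -> d) ~ c  [subst: {a:=c} | 1 pending]
  occurs-check fail

Answer: FAIL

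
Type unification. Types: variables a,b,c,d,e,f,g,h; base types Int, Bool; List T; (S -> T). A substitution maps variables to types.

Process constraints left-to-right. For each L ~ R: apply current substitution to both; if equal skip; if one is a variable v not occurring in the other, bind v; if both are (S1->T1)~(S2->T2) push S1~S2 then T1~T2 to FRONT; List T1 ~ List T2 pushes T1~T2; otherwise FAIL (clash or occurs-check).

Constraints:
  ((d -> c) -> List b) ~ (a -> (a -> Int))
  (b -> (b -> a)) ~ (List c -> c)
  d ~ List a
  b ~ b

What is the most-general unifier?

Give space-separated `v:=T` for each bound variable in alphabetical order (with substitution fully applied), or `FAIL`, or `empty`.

Answer: FAIL

Derivation:
step 1: unify ((d -> c) -> List b) ~ (a -> (a -> Int))  [subst: {-} | 3 pending]
  -> decompose arrow: push (d -> c)~a, List b~(a -> Int)
step 2: unify (d -> c) ~ a  [subst: {-} | 4 pending]
  bind a := (d -> c)
step 3: unify List b ~ ((d -> c) -> Int)  [subst: {a:=(d -> c)} | 3 pending]
  clash: List b vs ((d -> c) -> Int)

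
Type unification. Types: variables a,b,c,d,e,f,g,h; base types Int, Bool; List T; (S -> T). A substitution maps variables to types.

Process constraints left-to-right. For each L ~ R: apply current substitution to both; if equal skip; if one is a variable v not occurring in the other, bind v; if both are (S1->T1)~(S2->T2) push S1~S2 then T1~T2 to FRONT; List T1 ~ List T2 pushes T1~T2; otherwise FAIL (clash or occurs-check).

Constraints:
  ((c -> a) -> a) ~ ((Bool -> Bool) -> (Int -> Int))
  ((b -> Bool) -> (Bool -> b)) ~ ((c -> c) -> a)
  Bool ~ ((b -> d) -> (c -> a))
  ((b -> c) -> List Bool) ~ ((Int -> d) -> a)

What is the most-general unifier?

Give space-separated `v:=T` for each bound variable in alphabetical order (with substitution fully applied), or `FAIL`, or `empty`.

Answer: FAIL

Derivation:
step 1: unify ((c -> a) -> a) ~ ((Bool -> Bool) -> (Int -> Int))  [subst: {-} | 3 pending]
  -> decompose arrow: push (c -> a)~(Bool -> Bool), a~(Int -> Int)
step 2: unify (c -> a) ~ (Bool -> Bool)  [subst: {-} | 4 pending]
  -> decompose arrow: push c~Bool, a~Bool
step 3: unify c ~ Bool  [subst: {-} | 5 pending]
  bind c := Bool
step 4: unify a ~ Bool  [subst: {c:=Bool} | 4 pending]
  bind a := Bool
step 5: unify Bool ~ (Int -> Int)  [subst: {c:=Bool, a:=Bool} | 3 pending]
  clash: Bool vs (Int -> Int)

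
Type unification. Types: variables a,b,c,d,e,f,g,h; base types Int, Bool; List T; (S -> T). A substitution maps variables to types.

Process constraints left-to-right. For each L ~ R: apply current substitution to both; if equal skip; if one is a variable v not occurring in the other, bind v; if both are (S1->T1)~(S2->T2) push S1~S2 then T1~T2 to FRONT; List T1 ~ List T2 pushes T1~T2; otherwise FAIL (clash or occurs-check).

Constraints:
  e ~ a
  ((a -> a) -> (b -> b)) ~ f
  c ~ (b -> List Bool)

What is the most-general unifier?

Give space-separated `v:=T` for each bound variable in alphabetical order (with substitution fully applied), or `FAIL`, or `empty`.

Answer: c:=(b -> List Bool) e:=a f:=((a -> a) -> (b -> b))

Derivation:
step 1: unify e ~ a  [subst: {-} | 2 pending]
  bind e := a
step 2: unify ((a -> a) -> (b -> b)) ~ f  [subst: {e:=a} | 1 pending]
  bind f := ((a -> a) -> (b -> b))
step 3: unify c ~ (b -> List Bool)  [subst: {e:=a, f:=((a -> a) -> (b -> b))} | 0 pending]
  bind c := (b -> List Bool)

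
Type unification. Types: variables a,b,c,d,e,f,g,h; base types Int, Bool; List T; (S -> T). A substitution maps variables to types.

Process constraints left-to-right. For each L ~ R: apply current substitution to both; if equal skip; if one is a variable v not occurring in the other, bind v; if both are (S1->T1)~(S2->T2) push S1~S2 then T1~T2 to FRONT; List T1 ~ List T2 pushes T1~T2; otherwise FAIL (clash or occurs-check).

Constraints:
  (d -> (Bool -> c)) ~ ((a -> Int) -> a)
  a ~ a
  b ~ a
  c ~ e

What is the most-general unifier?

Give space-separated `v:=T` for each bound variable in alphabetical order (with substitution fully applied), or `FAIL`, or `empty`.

step 1: unify (d -> (Bool -> c)) ~ ((a -> Int) -> a)  [subst: {-} | 3 pending]
  -> decompose arrow: push d~(a -> Int), (Bool -> c)~a
step 2: unify d ~ (a -> Int)  [subst: {-} | 4 pending]
  bind d := (a -> Int)
step 3: unify (Bool -> c) ~ a  [subst: {d:=(a -> Int)} | 3 pending]
  bind a := (Bool -> c)
step 4: unify (Bool -> c) ~ (Bool -> c)  [subst: {d:=(a -> Int), a:=(Bool -> c)} | 2 pending]
  -> identical, skip
step 5: unify b ~ (Bool -> c)  [subst: {d:=(a -> Int), a:=(Bool -> c)} | 1 pending]
  bind b := (Bool -> c)
step 6: unify c ~ e  [subst: {d:=(a -> Int), a:=(Bool -> c), b:=(Bool -> c)} | 0 pending]
  bind c := e

Answer: a:=(Bool -> e) b:=(Bool -> e) c:=e d:=((Bool -> e) -> Int)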